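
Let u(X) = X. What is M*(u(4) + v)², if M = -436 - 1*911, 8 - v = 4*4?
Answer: -21552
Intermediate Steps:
v = -8 (v = 8 - 4*4 = 8 - 1*16 = 8 - 16 = -8)
M = -1347 (M = -436 - 911 = -1347)
M*(u(4) + v)² = -1347*(4 - 8)² = -1347*(-4)² = -1347*16 = -21552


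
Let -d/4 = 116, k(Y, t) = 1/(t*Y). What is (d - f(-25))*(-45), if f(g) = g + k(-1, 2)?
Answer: 39465/2 ≈ 19733.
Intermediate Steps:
k(Y, t) = 1/(Y*t)
f(g) = -1/2 + g (f(g) = g + 1/(-1*2) = g - 1*1/2 = g - 1/2 = -1/2 + g)
d = -464 (d = -4*116 = -464)
(d - f(-25))*(-45) = (-464 - (-1/2 - 25))*(-45) = (-464 - 1*(-51/2))*(-45) = (-464 + 51/2)*(-45) = -877/2*(-45) = 39465/2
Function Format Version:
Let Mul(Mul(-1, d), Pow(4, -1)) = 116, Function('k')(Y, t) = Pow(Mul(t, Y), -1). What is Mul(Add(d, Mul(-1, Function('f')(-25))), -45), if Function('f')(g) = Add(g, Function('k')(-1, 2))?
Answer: Rational(39465, 2) ≈ 19733.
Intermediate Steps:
Function('k')(Y, t) = Mul(Pow(Y, -1), Pow(t, -1)) (Function('k')(Y, t) = Pow(Mul(Y, t), -1) = Mul(Pow(Y, -1), Pow(t, -1)))
Function('f')(g) = Add(Rational(-1, 2), g) (Function('f')(g) = Add(g, Mul(Pow(-1, -1), Pow(2, -1))) = Add(g, Mul(-1, Rational(1, 2))) = Add(g, Rational(-1, 2)) = Add(Rational(-1, 2), g))
d = -464 (d = Mul(-4, 116) = -464)
Mul(Add(d, Mul(-1, Function('f')(-25))), -45) = Mul(Add(-464, Mul(-1, Add(Rational(-1, 2), -25))), -45) = Mul(Add(-464, Mul(-1, Rational(-51, 2))), -45) = Mul(Add(-464, Rational(51, 2)), -45) = Mul(Rational(-877, 2), -45) = Rational(39465, 2)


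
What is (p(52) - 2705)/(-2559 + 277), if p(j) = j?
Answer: 379/326 ≈ 1.1626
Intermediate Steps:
(p(52) - 2705)/(-2559 + 277) = (52 - 2705)/(-2559 + 277) = -2653/(-2282) = -2653*(-1/2282) = 379/326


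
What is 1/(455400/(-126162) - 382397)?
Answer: -7009/2680245873 ≈ -2.6151e-6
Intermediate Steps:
1/(455400/(-126162) - 382397) = 1/(455400*(-1/126162) - 382397) = 1/(-25300/7009 - 382397) = 1/(-2680245873/7009) = -7009/2680245873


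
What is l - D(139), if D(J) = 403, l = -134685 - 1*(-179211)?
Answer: 44123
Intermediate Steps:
l = 44526 (l = -134685 + 179211 = 44526)
l - D(139) = 44526 - 1*403 = 44526 - 403 = 44123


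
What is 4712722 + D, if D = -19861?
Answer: 4692861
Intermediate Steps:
4712722 + D = 4712722 - 19861 = 4692861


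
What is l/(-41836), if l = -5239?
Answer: 5239/41836 ≈ 0.12523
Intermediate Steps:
l/(-41836) = -5239/(-41836) = -5239*(-1/41836) = 5239/41836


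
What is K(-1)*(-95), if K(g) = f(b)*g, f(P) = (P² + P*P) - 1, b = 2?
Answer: 665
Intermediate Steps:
f(P) = -1 + 2*P² (f(P) = (P² + P²) - 1 = 2*P² - 1 = -1 + 2*P²)
K(g) = 7*g (K(g) = (-1 + 2*2²)*g = (-1 + 2*4)*g = (-1 + 8)*g = 7*g)
K(-1)*(-95) = (7*(-1))*(-95) = -7*(-95) = 665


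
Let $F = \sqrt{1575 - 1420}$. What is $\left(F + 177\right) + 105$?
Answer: $282 + \sqrt{155} \approx 294.45$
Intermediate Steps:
$F = \sqrt{155} \approx 12.45$
$\left(F + 177\right) + 105 = \left(\sqrt{155} + 177\right) + 105 = \left(177 + \sqrt{155}\right) + 105 = 282 + \sqrt{155}$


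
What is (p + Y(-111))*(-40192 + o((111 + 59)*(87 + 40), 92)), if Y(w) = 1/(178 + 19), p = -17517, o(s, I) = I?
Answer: 138379004800/197 ≈ 7.0243e+8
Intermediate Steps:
Y(w) = 1/197
(p + Y(-111))*(-40192 + o((111 + 59)*(87 + 40), 92)) = (-17517 + 1/197)*(-40192 + 92) = -3450848/197*(-40100) = 138379004800/197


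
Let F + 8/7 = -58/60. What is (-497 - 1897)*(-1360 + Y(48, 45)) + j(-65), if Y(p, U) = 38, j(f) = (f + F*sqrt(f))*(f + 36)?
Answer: 3166753 + 12847*I*sqrt(65)/210 ≈ 3.1668e+6 + 493.22*I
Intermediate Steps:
F = -443/210 (F = -8/7 - 58/60 = -8/7 - 58*1/60 = -8/7 - 29/30 = -443/210 ≈ -2.1095)
j(f) = (36 + f)*(f - 443*sqrt(f)/210) (j(f) = (f - 443*sqrt(f)/210)*(f + 36) = (f - 443*sqrt(f)/210)*(36 + f) = (36 + f)*(f - 443*sqrt(f)/210))
(-497 - 1897)*(-1360 + Y(48, 45)) + j(-65) = (-497 - 1897)*(-1360 + 38) + ((-65)**2 + 36*(-65) - 2658*I*sqrt(65)/35 - (-5759)*I*sqrt(65)/42) = -2394*(-1322) + (4225 - 2340 - 2658*I*sqrt(65)/35 - (-5759)*I*sqrt(65)/42) = 3164868 + (4225 - 2340 - 2658*I*sqrt(65)/35 + 5759*I*sqrt(65)/42) = 3164868 + (1885 + 12847*I*sqrt(65)/210) = 3166753 + 12847*I*sqrt(65)/210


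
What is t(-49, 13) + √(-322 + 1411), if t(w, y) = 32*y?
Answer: 449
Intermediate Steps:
t(-49, 13) + √(-322 + 1411) = 32*13 + √(-322 + 1411) = 416 + √1089 = 416 + 33 = 449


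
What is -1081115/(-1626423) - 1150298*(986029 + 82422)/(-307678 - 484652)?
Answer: 333155829994411384/214777289265 ≈ 1.5512e+6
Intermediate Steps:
-1081115/(-1626423) - 1150298*(986029 + 82422)/(-307678 - 484652) = -1081115*(-1/1626423) - 1150298/((-792330/1068451)) = 1081115/1626423 - 1150298/((-792330*1/1068451)) = 1081115/1626423 - 1150298/(-792330/1068451) = 1081115/1626423 - 1150298*(-1068451/792330) = 1081115/1626423 + 614518524199/396165 = 333155829994411384/214777289265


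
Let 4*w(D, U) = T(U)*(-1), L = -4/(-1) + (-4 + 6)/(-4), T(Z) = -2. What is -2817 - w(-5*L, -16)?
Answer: -5635/2 ≈ -2817.5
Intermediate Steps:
L = 7/2 (L = -4*(-1) + 2*(-1/4) = 4 - 1/2 = 7/2 ≈ 3.5000)
w(D, U) = 1/2 (w(D, U) = (-2*(-1))/4 = (1/4)*2 = 1/2)
-2817 - w(-5*L, -16) = -2817 - 1*1/2 = -2817 - 1/2 = -5635/2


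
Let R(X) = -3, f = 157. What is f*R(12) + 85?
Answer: -386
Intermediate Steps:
f*R(12) + 85 = 157*(-3) + 85 = -471 + 85 = -386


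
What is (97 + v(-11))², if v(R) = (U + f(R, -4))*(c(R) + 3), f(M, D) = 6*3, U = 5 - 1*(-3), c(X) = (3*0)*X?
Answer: 30625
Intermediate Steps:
c(X) = 0 (c(X) = 0*X = 0)
U = 8 (U = 5 + 3 = 8)
f(M, D) = 18
v(R) = 78 (v(R) = (8 + 18)*(0 + 3) = 26*3 = 78)
(97 + v(-11))² = (97 + 78)² = 175² = 30625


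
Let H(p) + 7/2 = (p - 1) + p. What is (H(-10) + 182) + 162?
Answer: 639/2 ≈ 319.50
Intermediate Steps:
H(p) = -9/2 + 2*p (H(p) = -7/2 + ((p - 1) + p) = -7/2 + ((-1 + p) + p) = -7/2 + (-1 + 2*p) = -9/2 + 2*p)
(H(-10) + 182) + 162 = ((-9/2 + 2*(-10)) + 182) + 162 = ((-9/2 - 20) + 182) + 162 = (-49/2 + 182) + 162 = 315/2 + 162 = 639/2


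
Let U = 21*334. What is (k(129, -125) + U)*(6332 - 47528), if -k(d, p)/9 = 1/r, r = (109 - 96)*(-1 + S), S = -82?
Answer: -311776065540/1079 ≈ -2.8895e+8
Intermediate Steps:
U = 7014
r = -1079 (r = (109 - 96)*(-1 - 82) = 13*(-83) = -1079)
k(d, p) = 9/1079 (k(d, p) = -9/(-1079) = -9*(-1/1079) = 9/1079)
(k(129, -125) + U)*(6332 - 47528) = (9/1079 + 7014)*(6332 - 47528) = (7568115/1079)*(-41196) = -311776065540/1079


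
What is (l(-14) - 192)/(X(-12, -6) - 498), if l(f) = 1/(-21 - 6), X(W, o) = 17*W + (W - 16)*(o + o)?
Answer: 85/162 ≈ 0.52469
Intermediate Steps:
X(W, o) = 17*W + 2*o*(-16 + W) (X(W, o) = 17*W + (-16 + W)*(2*o) = 17*W + 2*o*(-16 + W))
l(f) = -1/27 (l(f) = 1/(-27) = -1/27)
(l(-14) - 192)/(X(-12, -6) - 498) = (-1/27 - 192)/((-32*(-6) + 17*(-12) + 2*(-12)*(-6)) - 498) = -5185/(27*((192 - 204 + 144) - 498)) = -5185/(27*(132 - 498)) = -5185/27/(-366) = -5185/27*(-1/366) = 85/162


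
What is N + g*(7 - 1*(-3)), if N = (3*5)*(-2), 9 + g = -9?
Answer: -210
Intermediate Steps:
g = -18 (g = -9 - 9 = -18)
N = -30 (N = 15*(-2) = -30)
N + g*(7 - 1*(-3)) = -30 - 18*(7 - 1*(-3)) = -30 - 18*(7 + 3) = -30 - 18*10 = -30 - 180 = -210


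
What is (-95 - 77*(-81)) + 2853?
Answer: 8995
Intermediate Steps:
(-95 - 77*(-81)) + 2853 = (-95 + 6237) + 2853 = 6142 + 2853 = 8995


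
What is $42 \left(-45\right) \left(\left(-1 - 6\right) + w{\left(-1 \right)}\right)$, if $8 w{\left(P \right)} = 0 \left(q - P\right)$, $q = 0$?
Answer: $13230$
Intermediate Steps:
$w{\left(P \right)} = 0$ ($w{\left(P \right)} = \frac{0 \left(0 - P\right)}{8} = \frac{0 \left(- P\right)}{8} = \frac{1}{8} \cdot 0 = 0$)
$42 \left(-45\right) \left(\left(-1 - 6\right) + w{\left(-1 \right)}\right) = 42 \left(-45\right) \left(\left(-1 - 6\right) + 0\right) = - 1890 \left(-7 + 0\right) = \left(-1890\right) \left(-7\right) = 13230$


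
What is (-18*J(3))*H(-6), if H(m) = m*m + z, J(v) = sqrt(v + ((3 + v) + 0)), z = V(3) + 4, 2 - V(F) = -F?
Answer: -2430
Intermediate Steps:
V(F) = 2 + F (V(F) = 2 - (-1)*F = 2 + F)
z = 9 (z = (2 + 3) + 4 = 5 + 4 = 9)
J(v) = sqrt(3 + 2*v) (J(v) = sqrt(v + (3 + v)) = sqrt(3 + 2*v))
H(m) = 9 + m**2 (H(m) = m*m + 9 = m**2 + 9 = 9 + m**2)
(-18*J(3))*H(-6) = (-18*sqrt(3 + 2*3))*(9 + (-6)**2) = (-18*sqrt(3 + 6))*(9 + 36) = -18*sqrt(9)*45 = -18*3*45 = -54*45 = -2430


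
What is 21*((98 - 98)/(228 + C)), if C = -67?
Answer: 0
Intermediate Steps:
21*((98 - 98)/(228 + C)) = 21*((98 - 98)/(228 - 67)) = 21*(0/161) = 21*(0*(1/161)) = 21*0 = 0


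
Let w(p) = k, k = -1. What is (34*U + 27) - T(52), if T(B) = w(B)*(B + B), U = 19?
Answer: 777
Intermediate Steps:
w(p) = -1
T(B) = -2*B (T(B) = -(B + B) = -2*B)
(34*U + 27) - T(52) = (34*19 + 27) - (-2)*52 = (646 + 27) - 1*(-104) = 673 + 104 = 777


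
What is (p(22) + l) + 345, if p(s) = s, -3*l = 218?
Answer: 883/3 ≈ 294.33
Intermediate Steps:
l = -218/3 (l = -1/3*218 = -218/3 ≈ -72.667)
(p(22) + l) + 345 = (22 - 218/3) + 345 = -152/3 + 345 = 883/3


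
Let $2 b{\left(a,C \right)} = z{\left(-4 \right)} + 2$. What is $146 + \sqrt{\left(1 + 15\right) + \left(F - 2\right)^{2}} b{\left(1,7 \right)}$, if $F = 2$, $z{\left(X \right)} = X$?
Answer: $142$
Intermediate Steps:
$b{\left(a,C \right)} = -1$ ($b{\left(a,C \right)} = \frac{-4 + 2}{2} = \frac{1}{2} \left(-2\right) = -1$)
$146 + \sqrt{\left(1 + 15\right) + \left(F - 2\right)^{2}} b{\left(1,7 \right)} = 146 + \sqrt{\left(1 + 15\right) + \left(2 - 2\right)^{2}} \left(-1\right) = 146 + \sqrt{16 + 0^{2}} \left(-1\right) = 146 + \sqrt{16 + 0} \left(-1\right) = 146 + \sqrt{16} \left(-1\right) = 146 + 4 \left(-1\right) = 146 - 4 = 142$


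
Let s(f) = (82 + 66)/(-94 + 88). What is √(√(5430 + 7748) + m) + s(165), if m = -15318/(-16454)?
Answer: -74/3 + √(63010593 + 67683529*√13178)/8227 ≈ -13.909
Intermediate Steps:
s(f) = -74/3 (s(f) = 148/(-6) = 148*(-⅙) = -74/3)
m = 7659/8227 (m = -15318*(-1/16454) = 7659/8227 ≈ 0.93096)
√(√(5430 + 7748) + m) + s(165) = √(√(5430 + 7748) + 7659/8227) - 74/3 = √(√13178 + 7659/8227) - 74/3 = √(7659/8227 + √13178) - 74/3 = -74/3 + √(7659/8227 + √13178)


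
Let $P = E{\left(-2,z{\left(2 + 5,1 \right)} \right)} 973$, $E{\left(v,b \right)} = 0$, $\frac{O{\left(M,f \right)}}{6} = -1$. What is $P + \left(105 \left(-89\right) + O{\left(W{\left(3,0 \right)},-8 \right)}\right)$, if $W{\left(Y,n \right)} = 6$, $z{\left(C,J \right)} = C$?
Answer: $-9351$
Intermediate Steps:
$O{\left(M,f \right)} = -6$ ($O{\left(M,f \right)} = 6 \left(-1\right) = -6$)
$P = 0$ ($P = 0 \cdot 973 = 0$)
$P + \left(105 \left(-89\right) + O{\left(W{\left(3,0 \right)},-8 \right)}\right) = 0 + \left(105 \left(-89\right) - 6\right) = 0 - 9351 = -9351$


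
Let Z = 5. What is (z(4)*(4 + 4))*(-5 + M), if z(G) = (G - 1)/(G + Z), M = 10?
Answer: 40/3 ≈ 13.333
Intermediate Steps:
z(G) = (-1 + G)/(5 + G) (z(G) = (G - 1)/(G + 5) = (-1 + G)/(5 + G))
(z(4)*(4 + 4))*(-5 + M) = (((-1 + 4)/(5 + 4))*(4 + 4))*(-5 + 10) = ((3/9)*8)*5 = (((⅑)*3)*8)*5 = ((⅓)*8)*5 = (8/3)*5 = 40/3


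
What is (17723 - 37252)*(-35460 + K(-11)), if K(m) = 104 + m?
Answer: 690682143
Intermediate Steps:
(17723 - 37252)*(-35460 + K(-11)) = (17723 - 37252)*(-35460 + (104 - 11)) = -19529*(-35460 + 93) = -19529*(-35367) = 690682143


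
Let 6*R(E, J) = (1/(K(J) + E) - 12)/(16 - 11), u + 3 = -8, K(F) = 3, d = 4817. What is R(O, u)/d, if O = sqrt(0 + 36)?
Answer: -107/1300590 ≈ -8.2270e-5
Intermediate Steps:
u = -11 (u = -3 - 8 = -11)
O = 6 (O = sqrt(36) = 6)
R(E, J) = -2/5 + 1/(30*(3 + E)) (R(E, J) = ((1/(3 + E) - 12)/(16 - 11))/6 = ((-12 + 1/(3 + E))/5)/6 = ((-12 + 1/(3 + E))*(1/5))/6 = (-12/5 + 1/(5*(3 + E)))/6 = -2/5 + 1/(30*(3 + E)))
R(O, u)/d = ((-35 - 12*6)/(30*(3 + 6)))/4817 = ((1/30)*(-35 - 72)/9)*(1/4817) = ((1/30)*(1/9)*(-107))*(1/4817) = -107/270*1/4817 = -107/1300590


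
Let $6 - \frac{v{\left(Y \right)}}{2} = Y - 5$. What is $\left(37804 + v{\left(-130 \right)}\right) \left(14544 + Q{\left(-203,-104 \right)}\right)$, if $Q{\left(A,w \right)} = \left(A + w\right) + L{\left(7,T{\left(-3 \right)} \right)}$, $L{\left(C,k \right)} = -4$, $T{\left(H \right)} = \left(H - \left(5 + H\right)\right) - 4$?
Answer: $542078038$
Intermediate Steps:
$v{\left(Y \right)} = 22 - 2 Y$ ($v{\left(Y \right)} = 12 - 2 \left(Y - 5\right) = 12 - 2 \left(-5 + Y\right) = 12 - \left(-10 + 2 Y\right) = 22 - 2 Y$)
$T{\left(H \right)} = -9$ ($T{\left(H \right)} = -5 - 4 = -9$)
$Q{\left(A,w \right)} = -4 + A + w$ ($Q{\left(A,w \right)} = \left(A + w\right) - 4 = -4 + A + w$)
$\left(37804 + v{\left(-130 \right)}\right) \left(14544 + Q{\left(-203,-104 \right)}\right) = \left(37804 + \left(22 - -260\right)\right) \left(14544 - 311\right) = \left(37804 + \left(22 + 260\right)\right) \left(14544 - 311\right) = \left(37804 + 282\right) 14233 = 38086 \cdot 14233 = 542078038$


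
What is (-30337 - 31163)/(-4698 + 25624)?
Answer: -30750/10463 ≈ -2.9389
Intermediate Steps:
(-30337 - 31163)/(-4698 + 25624) = -61500/20926 = -61500*1/20926 = -30750/10463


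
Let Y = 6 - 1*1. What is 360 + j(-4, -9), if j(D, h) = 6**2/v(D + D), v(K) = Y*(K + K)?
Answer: 7191/20 ≈ 359.55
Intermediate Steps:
Y = 5 (Y = 6 - 1 = 5)
v(K) = 10*K (v(K) = 5*(K + K) = 5*(2*K) = 10*K)
j(D, h) = 9/(5*D) (j(D, h) = 6**2/((10*(D + D))) = 36/((10*(2*D))) = 36/((20*D)) = 36*(1/(20*D)) = 9/(5*D))
360 + j(-4, -9) = 360 + (9/5)/(-4) = 360 + (9/5)*(-1/4) = 360 - 9/20 = 7191/20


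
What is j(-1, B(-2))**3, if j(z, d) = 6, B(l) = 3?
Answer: 216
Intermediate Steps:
j(-1, B(-2))**3 = 6**3 = 216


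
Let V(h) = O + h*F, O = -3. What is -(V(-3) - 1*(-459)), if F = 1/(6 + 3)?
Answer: -1367/3 ≈ -455.67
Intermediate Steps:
F = ⅑ (F = 1/9 = ⅑ ≈ 0.11111)
V(h) = -3 + h/9 (V(h) = -3 + h*(⅑) = -3 + h/9)
-(V(-3) - 1*(-459)) = -((-3 + (⅑)*(-3)) - 1*(-459)) = -((-3 - ⅓) + 459) = -(-10/3 + 459) = -1*1367/3 = -1367/3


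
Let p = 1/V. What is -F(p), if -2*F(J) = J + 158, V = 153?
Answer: 24175/306 ≈ 79.003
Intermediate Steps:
p = 1/153 ≈ 0.0065359
F(J) = -79 - J/2 (F(J) = -(J + 158)/2 = -(158 + J)/2 = -79 - J/2)
-F(p) = -(-79 - ½*1/153) = -(-79 - 1/306) = -1*(-24175/306) = 24175/306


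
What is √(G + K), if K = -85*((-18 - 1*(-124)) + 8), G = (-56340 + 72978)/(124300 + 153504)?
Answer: 3*I*√20772825908558/138902 ≈ 98.438*I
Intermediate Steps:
G = 8319/138902 (G = 16638/277804 = 16638*(1/277804) = 8319/138902 ≈ 0.059891)
K = -9690 (K = -85*((-18 + 124) + 8) = -85*(106 + 8) = -85*114 = -9690)
√(G + K) = √(8319/138902 - 9690) = √(-1345952061/138902) = 3*I*√20772825908558/138902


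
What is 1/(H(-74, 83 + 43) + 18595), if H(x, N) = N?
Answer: 1/18721 ≈ 5.3416e-5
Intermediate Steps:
1/(H(-74, 83 + 43) + 18595) = 1/((83 + 43) + 18595) = 1/(126 + 18595) = 1/18721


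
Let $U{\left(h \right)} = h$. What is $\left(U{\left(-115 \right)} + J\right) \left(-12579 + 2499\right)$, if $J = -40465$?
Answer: $409046400$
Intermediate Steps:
$\left(U{\left(-115 \right)} + J\right) \left(-12579 + 2499\right) = \left(-115 - 40465\right) \left(-12579 + 2499\right) = \left(-40580\right) \left(-10080\right) = 409046400$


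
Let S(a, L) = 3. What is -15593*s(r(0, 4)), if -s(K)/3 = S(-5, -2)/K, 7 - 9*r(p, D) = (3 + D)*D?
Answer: -421011/7 ≈ -60144.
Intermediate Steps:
r(p, D) = 7/9 - D*(3 + D)/9 (r(p, D) = 7/9 - (3 + D)*D/9 = 7/9 - D*(3 + D)/9)
s(K) = -9/K
-15593*s(r(0, 4)) = -(-140337)/(7/9 - ⅓*4 - ⅑*4²) = -(-140337)/(7/9 - 4/3 - ⅑*16) = -(-140337)/(7/9 - 4/3 - 16/9) = -(-140337)/(-7/3) = -(-140337)*(-3)/7 = -15593*27/7 = -421011/7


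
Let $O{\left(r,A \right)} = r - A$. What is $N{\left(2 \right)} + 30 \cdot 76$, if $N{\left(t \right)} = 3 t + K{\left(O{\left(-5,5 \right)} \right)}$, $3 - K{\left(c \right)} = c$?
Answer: $2299$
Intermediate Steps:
$K{\left(c \right)} = 3 - c$
$N{\left(t \right)} = 13 + 3 t$ ($N{\left(t \right)} = 3 t + \left(3 - \left(-5 - 5\right)\right) = 3 t + \left(3 - -10\right) = 3 t + \left(3 + 10\right) = 3 t + 13 = 13 + 3 t$)
$N{\left(2 \right)} + 30 \cdot 76 = \left(13 + 3 \cdot 2\right) + 30 \cdot 76 = \left(13 + 6\right) + 2280 = 19 + 2280 = 2299$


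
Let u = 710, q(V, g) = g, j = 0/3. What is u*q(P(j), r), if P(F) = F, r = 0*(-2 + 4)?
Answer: 0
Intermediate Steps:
j = 0 (j = 0*(⅓) = 0)
r = 0 (r = 0*2 = 0)
u*q(P(j), r) = 710*0 = 0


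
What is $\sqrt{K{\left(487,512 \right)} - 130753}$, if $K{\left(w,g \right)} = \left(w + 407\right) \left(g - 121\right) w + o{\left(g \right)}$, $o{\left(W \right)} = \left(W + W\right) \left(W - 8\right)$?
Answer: $\sqrt{170618141} \approx 13062.0$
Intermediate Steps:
$o{\left(W \right)} = 2 W \left(-8 + W\right)$
$K{\left(w,g \right)} = 2 g \left(-8 + g\right) + w \left(-121 + g\right) \left(407 + w\right)$ ($K{\left(w,g \right)} = \left(w + 407\right) \left(g - 121\right) w + 2 g \left(-8 + g\right) = \left(407 + w\right) \left(-121 + g\right) w + 2 g \left(-8 + g\right) = \left(-121 + g\right) \left(407 + w\right) w + 2 g \left(-8 + g\right) = w \left(-121 + g\right) \left(407 + w\right) + 2 g \left(-8 + g\right) = 2 g \left(-8 + g\right) + w \left(-121 + g\right) \left(407 + w\right)$)
$\sqrt{K{\left(487,512 \right)} - 130753} = \sqrt{\left(\left(-49247\right) 487 - 121 \cdot 487^{2} + 512 \cdot 487^{2} + 2 \cdot 512 \left(-8 + 512\right) + 407 \cdot 512 \cdot 487\right) - 130753} = \sqrt{\left(-23983289 - 28697449 + 512 \cdot 237169 + 2 \cdot 512 \cdot 504 + 101483008\right) - 130753} = \sqrt{\left(-23983289 - 28697449 + 121430528 + 516096 + 101483008\right) - 130753} = \sqrt{170748894 - 130753} = \sqrt{170618141}$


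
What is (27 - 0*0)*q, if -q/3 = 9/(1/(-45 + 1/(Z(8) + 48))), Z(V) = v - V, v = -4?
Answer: 131139/4 ≈ 32785.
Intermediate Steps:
Z(V) = -4 - V
q = 4857/4 (q = -27/(1/(-45 + 1/((-4 - 1*8) + 48))) = -27/(1/(-45 + 1/((-4 - 8) + 48))) = -27/(1/(-45 + 1/(-12 + 48))) = -27/(1/(-45 + 1/36)) = -27/(1/(-1619/36)) = -27/(-36/1619) = -27*(-1619)/36 = -3*(-1619/4) = 4857/4 ≈ 1214.3)
(27 - 0*0)*q = (27 - 0*0)*(4857/4) = (27 - 5*0)*(4857/4) = (27 + 0)*(4857/4) = 27*(4857/4) = 131139/4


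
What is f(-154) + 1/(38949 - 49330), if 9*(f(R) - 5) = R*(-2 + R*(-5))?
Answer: -409104832/31143 ≈ -13136.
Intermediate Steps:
f(R) = 5 + R*(-2 - 5*R)/9 (f(R) = 5 + (R*(-2 + R*(-5)))/9 = 5 + (R*(-2 - 5*R))/9 = 5 + R*(-2 - 5*R)/9)
f(-154) + 1/(38949 - 49330) = (5 - 5/9*(-154)² - 2/9*(-154)) + 1/(38949 - 49330) = (5 - 5/9*23716 + 308/9) + 1/(-10381) = (5 - 118580/9 + 308/9) - 1/10381 = -39409/3 - 1/10381 = -409104832/31143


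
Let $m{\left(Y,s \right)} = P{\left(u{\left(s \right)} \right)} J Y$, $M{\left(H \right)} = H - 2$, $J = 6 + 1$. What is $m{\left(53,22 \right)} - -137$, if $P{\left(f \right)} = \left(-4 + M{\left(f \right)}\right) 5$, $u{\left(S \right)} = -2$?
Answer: $-14703$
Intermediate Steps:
$J = 7$
$M{\left(H \right)} = -2 + H$
$P{\left(f \right)} = -30 + 5 f$ ($P{\left(f \right)} = \left(-4 + \left(-2 + f\right)\right) 5 = \left(-6 + f\right) 5 = -30 + 5 f$)
$m{\left(Y,s \right)} = - 280 Y$ ($m{\left(Y,s \right)} = \left(-30 + 5 \left(-2\right)\right) 7 Y = \left(-30 - 10\right) 7 Y = \left(-40\right) 7 Y = - 280 Y$)
$m{\left(53,22 \right)} - -137 = \left(-280\right) 53 - -137 = -14840 + 137 = -14703$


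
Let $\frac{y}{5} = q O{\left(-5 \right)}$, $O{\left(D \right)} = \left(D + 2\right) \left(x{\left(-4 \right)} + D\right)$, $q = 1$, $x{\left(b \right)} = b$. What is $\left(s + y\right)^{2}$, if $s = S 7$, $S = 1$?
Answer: $20164$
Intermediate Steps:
$s = 7$ ($s = 1 \cdot 7 = 7$)
$O{\left(D \right)} = \left(-4 + D\right) \left(2 + D\right)$ ($O{\left(D \right)} = \left(D + 2\right) \left(-4 + D\right) = \left(2 + D\right) \left(-4 + D\right) = \left(-4 + D\right) \left(2 + D\right)$)
$y = 135$ ($y = 5 \cdot 1 \left(-8 + \left(-5\right)^{2} - -10\right) = 5 \cdot 1 \left(-8 + 25 + 10\right) = 5 \cdot 1 \cdot 27 = 5 \cdot 27 = 135$)
$\left(s + y\right)^{2} = \left(7 + 135\right)^{2} = 142^{2} = 20164$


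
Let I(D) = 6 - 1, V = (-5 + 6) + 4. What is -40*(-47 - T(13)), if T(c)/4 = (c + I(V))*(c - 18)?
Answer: -12520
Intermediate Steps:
V = 5 (V = 1 + 4 = 5)
I(D) = 5
T(c) = 4*(-18 + c)*(5 + c) (T(c) = 4*((c + 5)*(c - 18)) = 4*((5 + c)*(-18 + c)) = 4*((-18 + c)*(5 + c)) = 4*(-18 + c)*(5 + c))
-40*(-47 - T(13)) = -40*(-47 - (-360 - 52*13 + 4*13²)) = -40*(-47 - (-360 - 676 + 4*169)) = -40*(-47 - (-360 - 676 + 676)) = -40*(-47 - 1*(-360)) = -40*(-47 + 360) = -40*313 = -12520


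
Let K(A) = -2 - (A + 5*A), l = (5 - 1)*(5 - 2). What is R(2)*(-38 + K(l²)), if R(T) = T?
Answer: -1808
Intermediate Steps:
l = 12 (l = 4*3 = 12)
K(A) = -2 - 6*A
R(2)*(-38 + K(l²)) = 2*(-38 + (-2 - 6*12²)) = 2*(-38 + (-2 - 6*144)) = 2*(-38 + (-2 - 864)) = 2*(-38 - 866) = 2*(-904) = -1808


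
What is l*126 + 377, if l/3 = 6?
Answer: 2645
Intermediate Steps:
l = 18 (l = 3*6 = 18)
l*126 + 377 = 18*126 + 377 = 2268 + 377 = 2645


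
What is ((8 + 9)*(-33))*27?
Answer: -15147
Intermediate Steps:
((8 + 9)*(-33))*27 = (17*(-33))*27 = -561*27 = -15147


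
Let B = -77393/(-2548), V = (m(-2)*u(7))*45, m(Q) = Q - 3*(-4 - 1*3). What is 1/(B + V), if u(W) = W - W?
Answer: 2548/77393 ≈ 0.032923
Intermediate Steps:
m(Q) = 21 + Q (m(Q) = Q - 3*(-4 - 3) = Q - 3*(-7) = Q + 21 = 21 + Q)
u(W) = 0
V = 0 (V = ((21 - 2)*0)*45 = (19*0)*45 = 0*45 = 0)
B = 77393/2548 (B = -77393*(-1/2548) = 77393/2548 ≈ 30.374)
1/(B + V) = 1/(77393/2548 + 0) = 1/(77393/2548) = 2548/77393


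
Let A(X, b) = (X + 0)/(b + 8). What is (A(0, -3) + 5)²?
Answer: 25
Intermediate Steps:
A(X, b) = X/(8 + b)
(A(0, -3) + 5)² = (0/(8 - 3) + 5)² = (0/5 + 5)² = (0*(⅕) + 5)² = (0 + 5)² = 5² = 25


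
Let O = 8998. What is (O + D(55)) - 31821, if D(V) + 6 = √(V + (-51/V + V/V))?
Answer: -22829 + √166595/55 ≈ -22822.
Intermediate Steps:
D(V) = -6 + √(1 + V - 51/V) (D(V) = -6 + √(V + (-51/V + V/V)) = -6 + √(V + (-51/V + 1)) = -6 + √(V + (1 - 51/V)) = -6 + √(1 + V - 51/V))
(O + D(55)) - 31821 = (8998 + (-6 + √(1 + 55 - 51/55))) - 31821 = (8998 + (-6 + √(3029/55))) - 31821 = (8998 + (-6 + √166595/55)) - 31821 = (8992 + √166595/55) - 31821 = -22829 + √166595/55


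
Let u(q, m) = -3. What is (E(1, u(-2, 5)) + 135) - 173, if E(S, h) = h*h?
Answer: -29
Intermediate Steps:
E(S, h) = h²
(E(1, u(-2, 5)) + 135) - 173 = ((-3)² + 135) - 173 = (9 + 135) - 173 = 144 - 173 = -29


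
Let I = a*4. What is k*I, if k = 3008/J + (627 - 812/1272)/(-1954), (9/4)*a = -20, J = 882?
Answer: -22578767600/205518789 ≈ -109.86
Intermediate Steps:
a = -80/9 (a = (4/9)*(-20) = -80/9 ≈ -8.8889)
I = -320/9 (I = -80/9*4 = -320/9 ≈ -35.556)
k = 282234595/91341684 (k = 3008/882 + (627 - 812/1272)/(-1954) = 3008*(1/882) + (627 - 812*1/1272)*(-1/1954) = 1504/441 + (627 - 203/318)*(-1/1954) = 1504/441 + (199183/318)*(-1/1954) = 1504/441 - 199183/621372 = 282234595/91341684 ≈ 3.0899)
k*I = (282234595/91341684)*(-320/9) = -22578767600/205518789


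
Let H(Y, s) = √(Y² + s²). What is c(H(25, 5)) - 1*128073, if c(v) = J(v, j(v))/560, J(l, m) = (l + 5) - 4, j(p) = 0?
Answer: -71720879/560 + √26/112 ≈ -1.2807e+5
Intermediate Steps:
J(l, m) = 1 + l (J(l, m) = (5 + l) - 4 = 1 + l)
c(v) = 1/560 + v/560 (c(v) = (1 + v)/560 = (1 + v)*(1/560) = 1/560 + v/560)
c(H(25, 5)) - 1*128073 = (1/560 + √(25² + 5²)/560) - 1*128073 = (1/560 + √(625 + 25)/560) - 128073 = (1/560 + √650/560) - 128073 = (1/560 + (5*√26)/560) - 128073 = (1/560 + √26/112) - 128073 = -71720879/560 + √26/112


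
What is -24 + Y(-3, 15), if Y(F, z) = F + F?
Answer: -30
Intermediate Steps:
Y(F, z) = 2*F
-24 + Y(-3, 15) = -24 + 2*(-3) = -24 - 6 = -30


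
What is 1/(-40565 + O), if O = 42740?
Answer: 1/2175 ≈ 0.00045977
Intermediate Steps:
1/(-40565 + O) = 1/(-40565 + 42740) = 1/2175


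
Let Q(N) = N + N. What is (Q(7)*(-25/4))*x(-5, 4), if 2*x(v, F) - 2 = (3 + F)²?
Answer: -8925/4 ≈ -2231.3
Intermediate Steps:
Q(N) = 2*N
x(v, F) = 1 + (3 + F)²/2
(Q(7)*(-25/4))*x(-5, 4) = ((2*7)*(-25/4))*(1 + (3 + 4)²/2) = (14*(-25*¼))*(1 + (½)*7²) = (14*(-25/4))*(1 + (½)*49) = -175*(1 + 49/2)/2 = -175/2*51/2 = -8925/4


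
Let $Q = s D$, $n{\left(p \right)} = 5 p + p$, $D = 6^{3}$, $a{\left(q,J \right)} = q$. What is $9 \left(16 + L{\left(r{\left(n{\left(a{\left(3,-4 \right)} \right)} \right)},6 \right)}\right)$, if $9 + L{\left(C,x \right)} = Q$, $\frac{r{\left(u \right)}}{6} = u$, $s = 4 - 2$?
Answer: $3951$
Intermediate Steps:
$s = 2$
$D = 216$
$n{\left(p \right)} = 6 p$
$Q = 432$ ($Q = 2 \cdot 216 = 432$)
$r{\left(u \right)} = 6 u$
$L{\left(C,x \right)} = 423$ ($L{\left(C,x \right)} = -9 + 432 = 423$)
$9 \left(16 + L{\left(r{\left(n{\left(a{\left(3,-4 \right)} \right)} \right)},6 \right)}\right) = 9 \left(16 + 423\right) = 9 \cdot 439 = 3951$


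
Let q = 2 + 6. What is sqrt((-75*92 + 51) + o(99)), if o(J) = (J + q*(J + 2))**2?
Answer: 10*sqrt(8158) ≈ 903.22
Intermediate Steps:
q = 8
o(J) = (16 + 9*J)**2 (o(J) = (J + 8*(J + 2))**2 = (J + 8*(2 + J))**2 = (J + (16 + 8*J))**2 = (16 + 9*J)**2)
sqrt((-75*92 + 51) + o(99)) = sqrt((-75*92 + 51) + (16 + 9*99)**2) = sqrt((-6900 + 51) + (16 + 891)**2) = sqrt(-6849 + 907**2) = sqrt(-6849 + 822649) = sqrt(815800) = 10*sqrt(8158)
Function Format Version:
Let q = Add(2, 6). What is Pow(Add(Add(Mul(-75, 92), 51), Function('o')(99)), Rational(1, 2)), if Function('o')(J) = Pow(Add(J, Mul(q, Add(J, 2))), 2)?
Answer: Mul(10, Pow(8158, Rational(1, 2))) ≈ 903.22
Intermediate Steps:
q = 8
Function('o')(J) = Pow(Add(16, Mul(9, J)), 2) (Function('o')(J) = Pow(Add(J, Mul(8, Add(J, 2))), 2) = Pow(Add(J, Mul(8, Add(2, J))), 2) = Pow(Add(J, Add(16, Mul(8, J))), 2) = Pow(Add(16, Mul(9, J)), 2))
Pow(Add(Add(Mul(-75, 92), 51), Function('o')(99)), Rational(1, 2)) = Pow(Add(Add(Mul(-75, 92), 51), Pow(Add(16, Mul(9, 99)), 2)), Rational(1, 2)) = Pow(Add(Add(-6900, 51), Pow(Add(16, 891), 2)), Rational(1, 2)) = Pow(Add(-6849, Pow(907, 2)), Rational(1, 2)) = Pow(Add(-6849, 822649), Rational(1, 2)) = Pow(815800, Rational(1, 2)) = Mul(10, Pow(8158, Rational(1, 2)))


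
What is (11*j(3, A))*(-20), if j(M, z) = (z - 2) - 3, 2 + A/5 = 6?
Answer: -3300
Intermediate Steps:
A = 20 (A = -10 + 5*6 = -10 + 30 = 20)
j(M, z) = -5 + z (j(M, z) = (-2 + z) - 3 = -5 + z)
(11*j(3, A))*(-20) = (11*(-5 + 20))*(-20) = (11*15)*(-20) = 165*(-20) = -3300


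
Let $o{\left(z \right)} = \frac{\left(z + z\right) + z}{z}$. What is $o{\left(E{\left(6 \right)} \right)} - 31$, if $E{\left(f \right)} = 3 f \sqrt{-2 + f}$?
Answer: $-28$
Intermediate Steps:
$E{\left(f \right)} = 3 f \sqrt{-2 + f}$
$o{\left(z \right)} = 3$ ($o{\left(z \right)} = \frac{2 z + z}{z} = \frac{3 z}{z} = 3$)
$o{\left(E{\left(6 \right)} \right)} - 31 = 3 - 31 = -28$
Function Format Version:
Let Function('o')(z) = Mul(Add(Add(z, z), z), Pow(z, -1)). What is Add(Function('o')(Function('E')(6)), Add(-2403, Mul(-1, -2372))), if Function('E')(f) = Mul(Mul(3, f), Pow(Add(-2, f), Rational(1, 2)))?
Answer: -28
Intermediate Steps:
Function('E')(f) = Mul(3, f, Pow(Add(-2, f), Rational(1, 2)))
Function('o')(z) = 3 (Function('o')(z) = Mul(Add(Mul(2, z), z), Pow(z, -1)) = Mul(Mul(3, z), Pow(z, -1)) = 3)
Add(Function('o')(Function('E')(6)), Add(-2403, Mul(-1, -2372))) = Add(3, Add(-2403, Mul(-1, -2372))) = Add(3, Add(-2403, 2372)) = Add(3, -31) = -28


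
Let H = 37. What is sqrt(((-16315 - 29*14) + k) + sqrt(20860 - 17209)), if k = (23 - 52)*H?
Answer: sqrt(-17794 + sqrt(3651)) ≈ 133.17*I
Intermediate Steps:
k = -1073 (k = (23 - 52)*37 = -29*37 = -1073)
sqrt(((-16315 - 29*14) + k) + sqrt(20860 - 17209)) = sqrt(((-16315 - 29*14) - 1073) + sqrt(20860 - 17209)) = sqrt(((-16315 - 406) - 1073) + sqrt(3651)) = sqrt((-16721 - 1073) + sqrt(3651)) = sqrt(-17794 + sqrt(3651))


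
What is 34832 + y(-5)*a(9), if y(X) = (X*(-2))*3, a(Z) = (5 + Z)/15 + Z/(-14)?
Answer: 243885/7 ≈ 34841.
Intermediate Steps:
a(Z) = 1/3 - Z/210 (a(Z) = (5 + Z)*(1/15) + Z*(-1/14) = (1/3 + Z/15) - Z/14 = 1/3 - Z/210)
y(X) = -6*X (y(X) = -2*X*3 = -6*X)
34832 + y(-5)*a(9) = 34832 + (-6*(-5))*(1/3 - 1/210*9) = 34832 + 30*(1/3 - 3/70) = 34832 + 30*(61/210) = 34832 + 61/7 = 243885/7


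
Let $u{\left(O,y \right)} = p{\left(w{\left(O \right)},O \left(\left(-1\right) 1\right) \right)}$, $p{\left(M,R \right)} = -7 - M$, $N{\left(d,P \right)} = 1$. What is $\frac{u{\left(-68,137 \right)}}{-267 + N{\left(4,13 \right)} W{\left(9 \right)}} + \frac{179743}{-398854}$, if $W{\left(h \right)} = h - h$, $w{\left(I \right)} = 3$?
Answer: $- \frac{44002841}{106494018} \approx -0.4132$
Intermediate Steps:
$W{\left(h \right)} = 0$
$u{\left(O,y \right)} = -10$ ($u{\left(O,y \right)} = -7 - 3 = -10$)
$\frac{u{\left(-68,137 \right)}}{-267 + N{\left(4,13 \right)} W{\left(9 \right)}} + \frac{179743}{-398854} = - \frac{10}{-267 + 1 \cdot 0} + \frac{179743}{-398854} = - \frac{10}{-267 + 0} + 179743 \left(- \frac{1}{398854}\right) = - \frac{10}{-267} - \frac{179743}{398854} = \left(-10\right) \left(- \frac{1}{267}\right) - \frac{179743}{398854} = \frac{10}{267} - \frac{179743}{398854} = - \frac{44002841}{106494018}$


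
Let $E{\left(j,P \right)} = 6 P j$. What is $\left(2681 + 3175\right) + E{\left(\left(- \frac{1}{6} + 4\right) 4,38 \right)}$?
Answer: $9352$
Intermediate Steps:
$E{\left(j,P \right)} = 6 P j$
$\left(2681 + 3175\right) + E{\left(\left(- \frac{1}{6} + 4\right) 4,38 \right)} = \left(2681 + 3175\right) + 6 \cdot 38 \left(- \frac{1}{6} + 4\right) 4 = 5856 + 6 \cdot 38 \left(\left(-1\right) \frac{1}{6} + 4\right) 4 = 5856 + 6 \cdot 38 \left(- \frac{1}{6} + 4\right) 4 = 5856 + 6 \cdot 38 \cdot \frac{23}{6} \cdot 4 = 5856 + 6 \cdot 38 \cdot \frac{46}{3} = 5856 + 3496 = 9352$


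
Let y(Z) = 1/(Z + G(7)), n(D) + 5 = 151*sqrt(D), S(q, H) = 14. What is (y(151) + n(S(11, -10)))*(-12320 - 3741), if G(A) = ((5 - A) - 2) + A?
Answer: 12350909/154 - 2425211*sqrt(14) ≈ -8.9941e+6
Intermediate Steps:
G(A) = 3 (G(A) = (3 - A) + A = 3)
n(D) = -5 + 151*sqrt(D)
y(Z) = 1/(3 + Z) (y(Z) = 1/(Z + 3) = 1/(3 + Z))
(y(151) + n(S(11, -10)))*(-12320 - 3741) = (1/(3 + 151) + (-5 + 151*sqrt(14)))*(-12320 - 3741) = (1/154 + (-5 + 151*sqrt(14)))*(-16061) = (-769/154 + 151*sqrt(14))*(-16061) = 12350909/154 - 2425211*sqrt(14)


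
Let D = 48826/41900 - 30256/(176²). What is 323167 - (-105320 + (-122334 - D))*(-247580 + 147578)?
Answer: -230838133985085359/10139800 ≈ -2.2766e+10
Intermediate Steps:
D = 3823559/20279600 (D = 48826*(1/41900) - 30256/30976 = 24413/20950 - 30256*1/30976 = 24413/20950 - 1891/1936 = 3823559/20279600 ≈ 0.18854)
323167 - (-105320 + (-122334 - D))*(-247580 + 147578) = 323167 - (-105320 + (-122334 - 1*3823559/20279600))*(-247580 + 147578) = 323167 - (-105320 + (-122334 - 3823559/20279600))*(-100002) = 323167 - (-105320 - 2480888409959/20279600)*(-100002) = 323167 - (-4616735881959)*(-100002)/20279600 = 323167 - 1*230841410833831959/10139800 = 323167 - 230841410833831959/10139800 = -230838133985085359/10139800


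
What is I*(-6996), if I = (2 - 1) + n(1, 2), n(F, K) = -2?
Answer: 6996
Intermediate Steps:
I = -1 (I = (2 - 1) - 2 = 1 - 2 = -1)
I*(-6996) = -1*(-6996) = 6996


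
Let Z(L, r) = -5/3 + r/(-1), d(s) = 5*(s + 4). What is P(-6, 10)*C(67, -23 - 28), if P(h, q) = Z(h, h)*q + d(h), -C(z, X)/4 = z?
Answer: -26800/3 ≈ -8933.3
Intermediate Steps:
d(s) = 20 + 5*s (d(s) = 5*(4 + s) = 20 + 5*s)
C(z, X) = -4*z
Z(L, r) = -5/3 - r (Z(L, r) = -5*1/3 + r*(-1) = -5/3 - r)
P(h, q) = 20 + 5*h + q*(-5/3 - h) (P(h, q) = (-5/3 - h)*q + (20 + 5*h) = q*(-5/3 - h) + (20 + 5*h) = 20 + 5*h + q*(-5/3 - h))
P(-6, 10)*C(67, -23 - 28) = (20 + 5*(-6) - 1/3*10*(5 + 3*(-6)))*(-4*67) = (20 - 30 - 1/3*10*(5 - 18))*(-268) = (20 - 30 - 1/3*10*(-13))*(-268) = (20 - 30 + 130/3)*(-268) = (100/3)*(-268) = -26800/3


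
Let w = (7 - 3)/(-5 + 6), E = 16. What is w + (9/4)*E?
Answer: 40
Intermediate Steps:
w = 4 (w = 4/1 = 4*1 = 4)
w + (9/4)*E = 4 + (9/4)*16 = 4 + 36 = 40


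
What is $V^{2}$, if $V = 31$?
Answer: $961$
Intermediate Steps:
$V^{2} = 31^{2} = 961$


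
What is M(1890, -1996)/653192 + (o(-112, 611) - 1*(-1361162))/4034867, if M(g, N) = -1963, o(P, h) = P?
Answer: 881106527679/2635542845464 ≈ 0.33432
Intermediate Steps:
M(1890, -1996)/653192 + (o(-112, 611) - 1*(-1361162))/4034867 = -1963/653192 + (-112 - 1*(-1361162))/4034867 = -1963*1/653192 + (-112 + 1361162)*(1/4034867) = -1963/653192 + 1361050*(1/4034867) = -1963/653192 + 1361050/4034867 = 881106527679/2635542845464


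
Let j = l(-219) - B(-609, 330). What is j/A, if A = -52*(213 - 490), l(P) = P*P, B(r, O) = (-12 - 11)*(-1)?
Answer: 23969/7202 ≈ 3.3281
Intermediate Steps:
B(r, O) = 23 (B(r, O) = -23*(-1) = 23)
l(P) = P²
A = 14404 (A = -52*(-277) = 14404)
j = 47938 (j = (-219)² - 1*23 = 47961 - 23 = 47938)
j/A = 47938/14404 = 47938*(1/14404) = 23969/7202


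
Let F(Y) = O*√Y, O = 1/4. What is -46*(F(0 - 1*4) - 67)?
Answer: 3082 - 23*I ≈ 3082.0 - 23.0*I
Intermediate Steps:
O = ¼ ≈ 0.25000
F(Y) = √Y/4
-46*(F(0 - 1*4) - 67) = -46*(√(0 - 1*4)/4 - 67) = -46*(√(0 - 4)/4 - 67) = -46*(√(-4)/4 - 67) = -46*((2*I)/4 - 67) = -46*(I/2 - 67) = -46*(-67 + I/2) = 3082 - 23*I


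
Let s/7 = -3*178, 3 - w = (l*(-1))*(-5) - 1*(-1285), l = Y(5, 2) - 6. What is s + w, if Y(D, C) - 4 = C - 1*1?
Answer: -5015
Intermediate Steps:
Y(D, C) = 3 + C (Y(D, C) = 4 + (C - 1*1) = 4 + (C - 1) = 4 + (-1 + C) = 3 + C)
l = -1 (l = (3 + 2) - 6 = 5 - 6 = -1)
w = -1277 (w = 3 - (-1*(-1)*(-5) - 1*(-1285)) = 3 - (1*(-5) + 1285) = 3 - (-5 + 1285) = 3 - 1*1280 = 3 - 1280 = -1277)
s = -3738 (s = 7*(-3*178) = 7*(-534) = -3738)
s + w = -3738 - 1277 = -5015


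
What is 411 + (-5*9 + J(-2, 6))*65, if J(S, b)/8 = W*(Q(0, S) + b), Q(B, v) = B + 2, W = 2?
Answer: 5806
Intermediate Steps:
Q(B, v) = 2 + B
J(S, b) = 32 + 16*b (J(S, b) = 8*(2*((2 + 0) + b)) = 8*(2*(2 + b)) = 8*(4 + 2*b) = 32 + 16*b)
411 + (-5*9 + J(-2, 6))*65 = 411 + (-5*9 + (32 + 16*6))*65 = 411 + (-45 + (32 + 96))*65 = 411 + (-45 + 128)*65 = 411 + 83*65 = 411 + 5395 = 5806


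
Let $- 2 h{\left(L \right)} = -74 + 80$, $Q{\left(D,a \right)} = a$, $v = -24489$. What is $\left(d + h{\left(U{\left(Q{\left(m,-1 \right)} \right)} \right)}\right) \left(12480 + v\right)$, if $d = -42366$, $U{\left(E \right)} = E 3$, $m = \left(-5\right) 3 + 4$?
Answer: $508809321$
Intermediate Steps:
$m = -11$ ($m = -15 + 4 = -11$)
$U{\left(E \right)} = 3 E$
$h{\left(L \right)} = -3$ ($h{\left(L \right)} = - \frac{-74 + 80}{2} = \left(- \frac{1}{2}\right) 6 = -3$)
$\left(d + h{\left(U{\left(Q{\left(m,-1 \right)} \right)} \right)}\right) \left(12480 + v\right) = \left(-42366 - 3\right) \left(12480 - 24489\right) = \left(-42369\right) \left(-12009\right) = 508809321$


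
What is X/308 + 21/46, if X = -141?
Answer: -9/7084 ≈ -0.0012705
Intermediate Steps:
X/308 + 21/46 = -141/308 + 21/46 = -9/7084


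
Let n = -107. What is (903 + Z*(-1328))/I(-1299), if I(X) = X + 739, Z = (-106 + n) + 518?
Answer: 404137/560 ≈ 721.67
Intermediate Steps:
Z = 305 (Z = (-106 - 107) + 518 = -213 + 518 = 305)
I(X) = 739 + X
(903 + Z*(-1328))/I(-1299) = (903 + 305*(-1328))/(739 - 1299) = (903 - 405040)/(-560) = -404137*(-1/560) = 404137/560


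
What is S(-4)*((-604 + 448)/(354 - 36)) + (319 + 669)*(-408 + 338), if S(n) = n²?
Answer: -3665896/53 ≈ -69168.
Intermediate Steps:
S(-4)*((-604 + 448)/(354 - 36)) + (319 + 669)*(-408 + 338) = (-4)²*((-604 + 448)/(354 - 36)) + (319 + 669)*(-408 + 338) = 16*(-156/318) + 988*(-70) = 16*(-156*1/318) - 69160 = 16*(-26/53) - 69160 = -416/53 - 69160 = -3665896/53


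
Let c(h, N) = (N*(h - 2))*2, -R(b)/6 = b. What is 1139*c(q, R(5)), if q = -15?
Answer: 1161780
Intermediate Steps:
R(b) = -6*b
c(h, N) = 2*N*(-2 + h) (c(h, N) = (N*(-2 + h))*2 = 2*N*(-2 + h))
1139*c(q, R(5)) = 1139*(2*(-6*5)*(-2 - 15)) = 1139*(2*(-30)*(-17)) = 1139*1020 = 1161780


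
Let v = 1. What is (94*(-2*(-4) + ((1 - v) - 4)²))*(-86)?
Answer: -194016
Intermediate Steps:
(94*(-2*(-4) + ((1 - v) - 4)²))*(-86) = (94*(-2*(-4) + ((1 - 1*1) - 4)²))*(-86) = (94*(8 + ((1 - 1) - 4)²))*(-86) = (94*(8 + (0 - 4)²))*(-86) = (94*(8 + (-4)²))*(-86) = (94*(8 + 16))*(-86) = (94*24)*(-86) = 2256*(-86) = -194016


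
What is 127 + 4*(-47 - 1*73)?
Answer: -353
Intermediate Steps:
127 + 4*(-47 - 1*73) = 127 + 4*(-47 - 73) = 127 + 4*(-120) = 127 - 480 = -353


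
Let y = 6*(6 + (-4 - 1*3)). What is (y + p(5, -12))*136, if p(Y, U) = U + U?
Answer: -4080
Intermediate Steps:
p(Y, U) = 2*U
y = -6 (y = 6*(6 + (-4 - 3)) = 6*(6 - 7) = 6*(-1) = -6)
(y + p(5, -12))*136 = (-6 + 2*(-12))*136 = (-6 - 24)*136 = -30*136 = -4080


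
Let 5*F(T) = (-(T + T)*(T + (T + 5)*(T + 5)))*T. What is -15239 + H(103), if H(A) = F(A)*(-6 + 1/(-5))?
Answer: 7739457411/25 ≈ 3.0958e+8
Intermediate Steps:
F(T) = -2*T²*(T + (5 + T)²)/5 (F(T) = ((-(T + T)*(T + (T + 5)*(T + 5)))*T)/5 = ((-2*T*(T + (5 + T)*(5 + T)))*T)/5 = ((-2*T*(T + (5 + T)²))*T)/5 = (-2*T²*(T + (5 + T)²))/5 = -2*T²*(T + (5 + T)²)/5)
H(A) = -62*A²*(-A - (5 + A)²)/25 (H(A) = (2*A²*(-A - (5 + A)²)/5)*(-6 + 1/(-5)) = (2*A²*(-A - (5 + A)²)/5)*(-6 - ⅕) = (2*A²*(-A - (5 + A)²)/5)*(-31/5) = -62*A²*(-A - (5 + A)²)/25)
-15239 + H(103) = -15239 + (62/25)*103²*(103 + (5 + 103)²) = -15239 + (62/25)*10609*(103 + 108²) = -15239 + (62/25)*10609*(103 + 11664) = -15239 + (62/25)*10609*11767 = -15239 + 7739838386/25 = 7739457411/25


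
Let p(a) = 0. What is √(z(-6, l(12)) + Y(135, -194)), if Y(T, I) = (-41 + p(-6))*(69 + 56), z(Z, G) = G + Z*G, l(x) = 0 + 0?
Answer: 5*I*√205 ≈ 71.589*I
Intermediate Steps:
l(x) = 0
z(Z, G) = G + G*Z
Y(T, I) = -5125 (Y(T, I) = (-41 + 0)*(69 + 56) = -41*125 = -5125)
√(z(-6, l(12)) + Y(135, -194)) = √(0*(1 - 6) - 5125) = √(0*(-5) - 5125) = √(0 - 5125) = √(-5125) = 5*I*√205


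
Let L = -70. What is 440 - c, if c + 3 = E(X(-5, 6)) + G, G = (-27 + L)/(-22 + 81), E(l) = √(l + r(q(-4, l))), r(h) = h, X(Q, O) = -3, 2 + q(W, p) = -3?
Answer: 26234/59 - 2*I*√2 ≈ 444.64 - 2.8284*I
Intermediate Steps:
q(W, p) = -5 (q(W, p) = -2 - 3 = -5)
E(l) = √(-5 + l) (E(l) = √(l - 5) = √(-5 + l))
G = -97/59 (G = (-27 - 70)/(-22 + 81) = -97/59 ≈ -1.6441)
c = -274/59 + 2*I*√2 (c = -3 + (√(-5 - 3) - 97/59) = -3 + (√(-8) - 97/59) = -3 + (2*I*√2 - 97/59) = -3 + (-97/59 + 2*I*√2) = -274/59 + 2*I*√2 ≈ -4.6441 + 2.8284*I)
440 - c = 440 - (-274/59 + 2*I*√2) = 440 + (274/59 - 2*I*√2) = 26234/59 - 2*I*√2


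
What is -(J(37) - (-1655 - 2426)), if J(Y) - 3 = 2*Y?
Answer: -4158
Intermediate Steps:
J(Y) = 3 + 2*Y
-(J(37) - (-1655 - 2426)) = -((3 + 2*37) - (-1655 - 2426)) = -((3 + 74) - 1*(-4081)) = -(77 + 4081) = -1*4158 = -4158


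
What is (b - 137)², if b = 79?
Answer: 3364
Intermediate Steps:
(b - 137)² = (79 - 137)² = (-58)² = 3364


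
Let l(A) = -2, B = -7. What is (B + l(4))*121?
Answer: -1089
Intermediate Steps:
(B + l(4))*121 = (-7 - 2)*121 = -9*121 = -1089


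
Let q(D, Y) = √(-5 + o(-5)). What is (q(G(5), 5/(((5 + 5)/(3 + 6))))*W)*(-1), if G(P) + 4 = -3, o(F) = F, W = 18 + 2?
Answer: -20*I*√10 ≈ -63.246*I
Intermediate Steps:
W = 20
G(P) = -7 (G(P) = -4 - 3 = -7)
q(D, Y) = I*√10 (q(D, Y) = √(-5 - 5) = √(-10) = I*√10)
(q(G(5), 5/(((5 + 5)/(3 + 6))))*W)*(-1) = ((I*√10)*20)*(-1) = (20*I*√10)*(-1) = -20*I*√10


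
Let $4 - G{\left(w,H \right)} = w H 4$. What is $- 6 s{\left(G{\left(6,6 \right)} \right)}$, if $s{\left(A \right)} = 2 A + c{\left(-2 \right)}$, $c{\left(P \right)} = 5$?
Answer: $1650$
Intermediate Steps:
$G{\left(w,H \right)} = 4 - 4 H w$ ($G{\left(w,H \right)} = 4 - w H 4 = 4 - H w 4 = 4 - 4 H w$)
$s{\left(A \right)} = 5 + 2 A$ ($s{\left(A \right)} = 2 A + 5 = 5 + 2 A$)
$- 6 s{\left(G{\left(6,6 \right)} \right)} = - 6 \left(5 + 2 \left(4 - 24 \cdot 6\right)\right) = - 6 \left(5 + 2 \left(4 - 144\right)\right) = - 6 \left(5 + 2 \left(-140\right)\right) = - 6 \left(5 - 280\right) = \left(-6\right) \left(-275\right) = 1650$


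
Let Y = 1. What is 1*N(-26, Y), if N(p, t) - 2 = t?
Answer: 3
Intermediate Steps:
N(p, t) = 2 + t
1*N(-26, Y) = 1*(2 + 1) = 1*3 = 3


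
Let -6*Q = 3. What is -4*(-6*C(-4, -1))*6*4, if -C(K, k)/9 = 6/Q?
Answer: 62208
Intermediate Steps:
Q = -1/2 (Q = -1/6*3 = -1/2 ≈ -0.50000)
C(K, k) = 108 (C(K, k) = -54/(-1/2) = -54*(-2) = -9*(-12) = 108)
-4*(-6*C(-4, -1))*6*4 = -4*(-6*108)*6*4 = -(-2592)*24 = -4*(-15552) = 62208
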